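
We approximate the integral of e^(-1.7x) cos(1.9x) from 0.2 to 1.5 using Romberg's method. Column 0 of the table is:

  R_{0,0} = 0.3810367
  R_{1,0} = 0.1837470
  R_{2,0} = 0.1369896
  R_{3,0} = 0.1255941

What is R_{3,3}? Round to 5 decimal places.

0.12182

Richardson extrapolation on the trapezoidal column (denominator 4−1=3):
R_{1,1} = 0.1837470 + (0.1837470 − 0.3810367)/3 = 0.1179838
R_{2,1} = (4·0.1369896 − 0.1837470) / 3 = 0.1214038
R_{3,1} = (4·0.1255941 − 0.1369896) / 3 = 0.1217956
R_{2,2} = 0.1214038 + (0.1214038 − 0.1179838)/15 = 0.1216318
R_{3,2} = (16·0.1217956 − 0.1214038) / 15 = 0.1218217
R_{3,3} = (64·0.1218217 − 0.1216318) / 63 = 0.1218247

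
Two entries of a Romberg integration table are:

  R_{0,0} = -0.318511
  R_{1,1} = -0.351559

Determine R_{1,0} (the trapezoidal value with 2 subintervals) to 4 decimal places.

-0.3433

From R_{1,1} = (4·R_{1,0} − R_{0,0})/3, solve for R_{1,0}:
4·R_{1,0} = 3·(-0.351559) + (-0.318511) = -1.373188
R_{1,0} = -0.343297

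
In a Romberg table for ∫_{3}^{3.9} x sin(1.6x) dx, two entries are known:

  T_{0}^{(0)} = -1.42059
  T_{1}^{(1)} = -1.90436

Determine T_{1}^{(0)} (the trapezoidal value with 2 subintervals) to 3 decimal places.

-1.783

From T_{1}^{(1)} = (4·T_{1}^{(0)} − T_{0}^{(0)})/3, solve for T_{1}^{(0)}:
4·T_{1}^{(0)} = 3·(-1.90436) + (-1.42059) = -7.13367
T_{1}^{(0)} = -1.78342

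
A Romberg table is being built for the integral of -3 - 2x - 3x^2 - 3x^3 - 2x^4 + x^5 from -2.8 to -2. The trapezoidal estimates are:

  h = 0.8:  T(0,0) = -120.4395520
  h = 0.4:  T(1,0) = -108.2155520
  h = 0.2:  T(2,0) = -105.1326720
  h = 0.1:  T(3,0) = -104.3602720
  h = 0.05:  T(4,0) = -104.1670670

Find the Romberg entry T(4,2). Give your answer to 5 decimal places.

-104.10266

Richardson extrapolation on the trapezoidal column (denominator 4−1=3):
T(3,1) = -104.3602720 + (-104.3602720 − (-105.1326720))/3 = -104.1028053
T(4,1) = -104.1670670 + (-104.1670670 − (-104.3602720))/3 = -104.1026653
T(4,2) = (16·(-104.1026653) − (-104.1028053)) / 15 = -104.1026560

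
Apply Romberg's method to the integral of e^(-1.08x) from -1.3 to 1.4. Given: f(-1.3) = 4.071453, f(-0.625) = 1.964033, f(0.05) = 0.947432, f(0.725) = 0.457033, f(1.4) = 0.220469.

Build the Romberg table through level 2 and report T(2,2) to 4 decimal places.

3.5666

T(0,0) (trapezoid, 1 panel, h=2.7000): 5.794095
T(1,0) (trapezoid, 2 panels, h=1.3500): 4.176081
T(2,0) (trapezoid, 4 panels, h=0.6750): 3.722260
T(1,1) = 4.176081 + (4.176081 − 5.794095)/3 = 3.636743
T(2,1) = 3.722260 + (3.722260 − 4.176081)/3 = 3.570986
T(2,2) = 3.570986 + (3.570986 − 3.636743)/15 = 3.566602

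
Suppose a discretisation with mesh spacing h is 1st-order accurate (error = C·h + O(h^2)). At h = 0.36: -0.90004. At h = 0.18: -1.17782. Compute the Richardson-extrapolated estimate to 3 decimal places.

-1.456

The leading error scales as h; refining by a factor of 2 reduces it by 2^1 = 2.
Extrapolated value = (2·A(h/2) − A(h)) / (2 − 1)
= (2·(-1.17782) − (-0.90004)) / 1
= -1.45560 / 1 = -1.45560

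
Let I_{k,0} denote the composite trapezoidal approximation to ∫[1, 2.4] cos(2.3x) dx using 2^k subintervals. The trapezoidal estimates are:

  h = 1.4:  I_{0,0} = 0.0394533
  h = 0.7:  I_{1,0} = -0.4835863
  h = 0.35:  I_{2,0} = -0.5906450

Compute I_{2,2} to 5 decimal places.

-0.62422

I_{1,1} = (4·(-0.4835863) − 0.0394533) / 3 = -0.6579328
I_{2,1} = -0.5906450 + (-0.5906450 − (-0.4835863))/3 = -0.6263312
I_{2,2} = -0.6263312 + (-0.6263312 − (-0.6579328))/15 = -0.6242244
(Column j=1 coincides with Simpson's rule on the same nodes.)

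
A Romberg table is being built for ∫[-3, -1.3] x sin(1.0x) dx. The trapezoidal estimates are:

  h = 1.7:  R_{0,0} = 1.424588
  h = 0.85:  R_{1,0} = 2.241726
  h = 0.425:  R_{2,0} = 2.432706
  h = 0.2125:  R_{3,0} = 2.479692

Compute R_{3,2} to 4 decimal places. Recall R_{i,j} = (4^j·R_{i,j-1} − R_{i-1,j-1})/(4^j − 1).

R_{2,1} = 2.432706 + (2.432706 − 2.241726)/3 = 2.496366
R_{3,1} = 2.479692 + (2.479692 − 2.432706)/3 = 2.495354
R_{3,2} = 2.495354 + (2.495354 − 2.496366)/15 = 2.495287

2.4953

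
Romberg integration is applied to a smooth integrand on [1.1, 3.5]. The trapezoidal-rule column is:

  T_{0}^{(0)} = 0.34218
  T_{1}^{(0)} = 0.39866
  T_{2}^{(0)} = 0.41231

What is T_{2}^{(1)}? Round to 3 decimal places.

Richardson extrapolation on the trapezoidal column (denominator 4−1=3):
T_{2}^{(1)} = (4·0.41231 − 0.39866) / 3 = 0.41686

0.417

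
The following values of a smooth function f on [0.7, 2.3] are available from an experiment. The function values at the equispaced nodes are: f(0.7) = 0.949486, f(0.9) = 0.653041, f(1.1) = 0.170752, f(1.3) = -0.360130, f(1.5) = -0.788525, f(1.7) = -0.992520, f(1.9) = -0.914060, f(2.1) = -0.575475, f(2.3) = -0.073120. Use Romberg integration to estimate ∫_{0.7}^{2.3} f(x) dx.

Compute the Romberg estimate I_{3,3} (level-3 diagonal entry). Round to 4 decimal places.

-0.4856

I_{0,0} (trapezoid, 1 panel, h=1.6000): 0.701093
I_{1,0} (trapezoid, 2 panels, h=0.8000): -0.280274
I_{2,0} (trapezoid, 4 panels, h=0.4000): -0.437460
I_{3,0} (trapezoid, 8 panels, h=0.2000): -0.473747
I_{1,1} = -0.280274 + (-0.280274 − 0.701093)/3 = -0.607396
I_{2,1} = -0.437460 + (-0.437460 − (-0.280274))/3 = -0.489855
I_{3,1} = -0.473747 + (-0.473747 − (-0.437460))/3 = -0.485843
I_{2,2} = -0.489855 + (-0.489855 − (-0.607396))/15 = -0.482019
I_{3,2} = -0.485843 + (-0.485843 − (-0.489855))/15 = -0.485576
I_{3,3} = -0.485576 + (-0.485576 − (-0.482019))/63 = -0.485632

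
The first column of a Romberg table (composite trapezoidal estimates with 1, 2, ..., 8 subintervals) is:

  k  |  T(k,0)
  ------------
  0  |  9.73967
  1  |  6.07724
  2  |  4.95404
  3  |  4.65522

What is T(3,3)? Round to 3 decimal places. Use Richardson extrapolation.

4.554

T(1,1) = (4·6.07724 − 9.73967) / 3 = 4.85643
T(2,1) = 4.95404 + (4.95404 − 6.07724)/3 = 4.57964
T(3,1) = 4.65522 + (4.65522 − 4.95404)/3 = 4.55561
T(2,2) = (16·4.57964 − 4.85643) / 15 = 4.56119
T(3,2) = (16·4.55561 − 4.57964) / 15 = 4.55401
T(3,3) = 4.55401 + (4.55401 − 4.56119)/63 = 4.55390
(Column j=1 coincides with Simpson's rule on the same nodes.)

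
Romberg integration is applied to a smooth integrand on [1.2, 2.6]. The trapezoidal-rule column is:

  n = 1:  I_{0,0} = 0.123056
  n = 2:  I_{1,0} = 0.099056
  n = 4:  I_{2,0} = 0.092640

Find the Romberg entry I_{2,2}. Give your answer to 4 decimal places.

0.0905

Richardson extrapolation on the trapezoidal column (denominator 4−1=3):
I_{1,1} = (4·0.099056 − 0.123056) / 3 = 0.091056
I_{2,1} = 0.092640 + (0.092640 − 0.099056)/3 = 0.090501
I_{2,2} = 0.090501 + (0.090501 − 0.091056)/15 = 0.090464
(Column j=1 coincides with Simpson's rule on the same nodes.)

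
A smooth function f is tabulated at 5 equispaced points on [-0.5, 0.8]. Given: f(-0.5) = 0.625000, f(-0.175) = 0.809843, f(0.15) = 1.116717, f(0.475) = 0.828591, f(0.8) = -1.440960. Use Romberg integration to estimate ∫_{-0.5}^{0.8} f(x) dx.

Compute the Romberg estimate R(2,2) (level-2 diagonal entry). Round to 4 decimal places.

R(0,0) (trapezoid, 1 panel, h=1.3000): -0.530374
R(1,0) (trapezoid, 2 panels, h=0.6500): 0.460679
R(2,0) (trapezoid, 4 panels, h=0.3250): 0.762831
R(1,1) = 0.460679 + (0.460679 − (-0.530374))/3 = 0.791030
R(2,1) = 0.762831 + (0.762831 − 0.460679)/3 = 0.863548
R(2,2) = 0.863548 + (0.863548 − 0.791030)/15 = 0.868383

0.8684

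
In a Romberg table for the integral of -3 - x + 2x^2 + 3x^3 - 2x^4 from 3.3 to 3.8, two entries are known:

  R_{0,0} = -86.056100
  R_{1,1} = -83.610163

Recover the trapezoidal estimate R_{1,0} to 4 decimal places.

-84.2216

From R_{1,1} = (4·R_{1,0} − R_{0,0})/3, solve for R_{1,0}:
4·R_{1,0} = 3·(-83.610163) + (-86.056100) = -336.886589
R_{1,0} = -84.221647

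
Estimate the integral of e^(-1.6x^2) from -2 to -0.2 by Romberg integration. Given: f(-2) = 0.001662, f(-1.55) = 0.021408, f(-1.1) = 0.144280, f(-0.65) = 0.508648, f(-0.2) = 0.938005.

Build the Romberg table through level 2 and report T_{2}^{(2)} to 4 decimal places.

0.5054

T_{0}^{(0)} (trapezoid, 1 panel, h=1.8000): 0.845700
T_{1}^{(0)} (trapezoid, 2 panels, h=0.9000): 0.552702
T_{2}^{(0)} (trapezoid, 4 panels, h=0.4500): 0.514876
T_{1}^{(1)} = 0.552702 + (0.552702 − 0.845700)/3 = 0.455036
T_{2}^{(1)} = 0.514876 + (0.514876 − 0.552702)/3 = 0.502267
T_{2}^{(2)} = 0.502267 + (0.502267 − 0.455036)/15 = 0.505416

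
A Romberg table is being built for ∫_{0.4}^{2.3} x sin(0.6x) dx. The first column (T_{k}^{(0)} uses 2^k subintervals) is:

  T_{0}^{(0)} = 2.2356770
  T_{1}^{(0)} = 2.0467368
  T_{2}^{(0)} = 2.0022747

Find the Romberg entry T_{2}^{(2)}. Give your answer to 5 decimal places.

Richardson extrapolation on the trapezoidal column (denominator 4−1=3):
T_{1}^{(1)} = (4·2.0467368 − 2.2356770) / 3 = 1.9837567
T_{2}^{(1)} = (4·2.0022747 − 2.0467368) / 3 = 1.9874540
T_{2}^{(2)} = 1.9874540 + (1.9874540 − 1.9837567)/15 = 1.9877005
(Column j=1 coincides with Simpson's rule on the same nodes.)

1.98770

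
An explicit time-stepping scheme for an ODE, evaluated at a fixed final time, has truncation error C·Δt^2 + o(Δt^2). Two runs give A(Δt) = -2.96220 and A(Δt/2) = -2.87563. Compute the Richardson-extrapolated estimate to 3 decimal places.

-2.847

Extrapolated value = (4·A(Δt/2) − A(Δt)) / (4 − 1)
= (4·(-2.87563) − (-2.96220)) / 3
= -8.54032 / 3 = -2.84677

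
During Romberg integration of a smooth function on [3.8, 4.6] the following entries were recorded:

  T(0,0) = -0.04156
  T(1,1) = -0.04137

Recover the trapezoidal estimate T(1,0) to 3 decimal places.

From T(1,1) = (4·T(1,0) − T(0,0))/3, solve for T(1,0):
4·T(1,0) = 3·(-0.04137) + (-0.04156) = -0.16567
T(1,0) = -0.04142

-0.041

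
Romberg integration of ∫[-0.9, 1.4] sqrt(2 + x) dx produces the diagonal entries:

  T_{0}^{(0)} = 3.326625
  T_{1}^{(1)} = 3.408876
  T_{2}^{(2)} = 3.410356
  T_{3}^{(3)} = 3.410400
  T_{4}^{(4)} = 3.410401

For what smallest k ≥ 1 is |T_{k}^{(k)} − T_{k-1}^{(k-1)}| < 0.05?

k = 2

|T_{1}^{(1)} − T_{0}^{(0)}| = 0.082251 ≥ 0.05
|T_{2}^{(2)} − T_{1}^{(1)}| = 0.001480 < 0.05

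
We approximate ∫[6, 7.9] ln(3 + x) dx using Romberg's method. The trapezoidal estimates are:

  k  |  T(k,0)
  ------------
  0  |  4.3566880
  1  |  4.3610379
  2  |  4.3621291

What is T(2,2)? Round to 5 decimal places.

4.36249

T(1,1) = 4.3610379 + (4.3610379 − 4.3566880)/3 = 4.3624879
T(2,1) = (4·4.3621291 − 4.3610379) / 3 = 4.3624928
T(2,2) = 4.3624928 + (4.3624928 − 4.3624879)/15 = 4.3624931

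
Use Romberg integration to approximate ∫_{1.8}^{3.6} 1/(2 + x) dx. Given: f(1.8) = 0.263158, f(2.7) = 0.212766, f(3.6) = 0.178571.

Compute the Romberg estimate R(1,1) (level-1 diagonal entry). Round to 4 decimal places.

0.3878

R(0,0) (trapezoid, 1 panel, h=1.8000): 0.397556
R(1,0) (trapezoid, 2 panels, h=0.9000): 0.390267
R(1,1) = 0.390267 + (0.390267 − 0.397556)/3 = 0.387837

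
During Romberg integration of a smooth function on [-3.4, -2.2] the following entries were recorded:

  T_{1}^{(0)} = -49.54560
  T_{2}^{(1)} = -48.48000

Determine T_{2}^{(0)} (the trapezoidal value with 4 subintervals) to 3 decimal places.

From T_{2}^{(1)} = (4·T_{2}^{(0)} − T_{1}^{(0)})/3, solve for T_{2}^{(0)}:
4·T_{2}^{(0)} = 3·(-48.48000) + (-49.54560) = -194.98560
T_{2}^{(0)} = -48.74640

-48.746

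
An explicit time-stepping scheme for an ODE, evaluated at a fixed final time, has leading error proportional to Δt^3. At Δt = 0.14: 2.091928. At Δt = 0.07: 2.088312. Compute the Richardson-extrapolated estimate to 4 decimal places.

2.0878

Extrapolated value = (8·A(Δt/2) − A(Δt)) / (8 − 1)
= (8·2.088312 − 2.091928) / 7
= 14.614568 / 7 = 2.087795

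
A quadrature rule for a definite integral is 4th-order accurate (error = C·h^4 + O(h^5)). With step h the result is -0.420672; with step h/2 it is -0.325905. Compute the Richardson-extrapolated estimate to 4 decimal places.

-0.3196

Extrapolated value = (16·A(h/2) − A(h)) / (16 − 1)
= (16·(-0.325905) − (-0.420672)) / 15
= -4.793808 / 15 = -0.319587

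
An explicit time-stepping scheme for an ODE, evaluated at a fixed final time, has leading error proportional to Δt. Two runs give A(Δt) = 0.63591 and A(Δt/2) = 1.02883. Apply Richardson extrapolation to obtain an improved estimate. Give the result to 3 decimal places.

1.422

The leading error scales as Δt; refining by a factor of 2 reduces it by 2^1 = 2.
Extrapolated value = (2·A(Δt/2) − A(Δt)) / (2 − 1)
= (2·1.02883 − 0.63591) / 1
= 1.42175 / 1 = 1.42175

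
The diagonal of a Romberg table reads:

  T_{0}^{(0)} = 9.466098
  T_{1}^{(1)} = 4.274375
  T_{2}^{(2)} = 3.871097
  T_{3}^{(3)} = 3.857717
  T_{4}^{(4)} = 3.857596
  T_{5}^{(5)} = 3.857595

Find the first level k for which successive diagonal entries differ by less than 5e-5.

|T_{1}^{(1)} − T_{0}^{(0)}| = 5.191723 ≥ 5e-5
|T_{2}^{(2)} − T_{1}^{(1)}| = 0.403278 ≥ 5e-5
|T_{3}^{(3)} − T_{2}^{(2)}| = 0.013380 ≥ 5e-5
|T_{4}^{(4)} − T_{3}^{(3)}| = 0.000121 ≥ 5e-5
|T_{5}^{(5)} − T_{4}^{(4)}| = 0.000001 < 5e-5

k = 5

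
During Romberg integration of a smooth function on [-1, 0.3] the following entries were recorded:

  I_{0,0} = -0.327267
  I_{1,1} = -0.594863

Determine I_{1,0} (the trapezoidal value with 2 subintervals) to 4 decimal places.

From I_{1,1} = (4·I_{1,0} − I_{0,0})/3, solve for I_{1,0}:
4·I_{1,0} = 3·(-0.594863) + (-0.327267) = -2.111856
I_{1,0} = -0.527964

-0.5280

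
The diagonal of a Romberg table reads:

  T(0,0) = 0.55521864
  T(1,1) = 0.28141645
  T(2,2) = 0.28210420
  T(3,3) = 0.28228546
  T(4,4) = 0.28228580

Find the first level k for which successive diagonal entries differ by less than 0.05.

k = 2

|T(1,1) − T(0,0)| = 0.27380219 ≥ 0.05
|T(2,2) − T(1,1)| = 0.00068775 < 0.05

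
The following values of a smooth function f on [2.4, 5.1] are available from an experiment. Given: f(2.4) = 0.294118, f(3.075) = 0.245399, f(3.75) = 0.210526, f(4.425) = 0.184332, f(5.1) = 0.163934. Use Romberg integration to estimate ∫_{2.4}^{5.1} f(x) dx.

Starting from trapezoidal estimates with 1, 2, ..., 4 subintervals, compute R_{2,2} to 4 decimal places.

R_{0,0} (trapezoid, 1 panel, h=2.7000): 0.618370
R_{1,0} (trapezoid, 2 panels, h=1.3500): 0.593395
R_{2,0} (trapezoid, 4 panels, h=0.6750): 0.586766
R_{1,1} = 0.593395 + (0.593395 − 0.618370)/3 = 0.585070
R_{2,1} = 0.586766 + (0.586766 − 0.593395)/3 = 0.584556
R_{2,2} = 0.584556 + (0.584556 − 0.585070)/15 = 0.584522

0.5845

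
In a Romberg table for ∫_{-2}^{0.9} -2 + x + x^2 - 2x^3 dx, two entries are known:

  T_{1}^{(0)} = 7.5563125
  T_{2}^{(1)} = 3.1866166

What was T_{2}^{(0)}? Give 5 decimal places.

4.27904

From T_{2}^{(1)} = (4·T_{2}^{(0)} − T_{1}^{(0)})/3, solve for T_{2}^{(0)}:
4·T_{2}^{(0)} = 3·3.1866166 + 7.5563125 = 17.1161623
T_{2}^{(0)} = 4.2790406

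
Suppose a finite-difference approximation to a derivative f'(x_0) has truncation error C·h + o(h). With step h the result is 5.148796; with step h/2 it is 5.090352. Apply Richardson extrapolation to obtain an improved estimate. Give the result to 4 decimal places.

5.0319

Extrapolated value = (2·A(h/2) − A(h)) / (2 − 1)
= (2·5.090352 − 5.148796) / 1
= 5.031908 / 1 = 5.031908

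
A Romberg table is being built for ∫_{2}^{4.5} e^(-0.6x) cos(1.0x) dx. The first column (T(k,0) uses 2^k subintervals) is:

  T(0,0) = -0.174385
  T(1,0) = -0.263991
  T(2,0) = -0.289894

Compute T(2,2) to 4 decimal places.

-0.2988

T(1,1) = -0.263991 + (-0.263991 − (-0.174385))/3 = -0.293860
T(2,1) = (4·(-0.289894) − (-0.263991)) / 3 = -0.298528
T(2,2) = (16·(-0.298528) − (-0.293860)) / 15 = -0.298839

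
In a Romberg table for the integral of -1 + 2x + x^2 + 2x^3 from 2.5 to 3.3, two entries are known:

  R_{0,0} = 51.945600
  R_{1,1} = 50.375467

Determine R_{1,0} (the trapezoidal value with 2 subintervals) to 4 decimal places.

From R_{1,1} = (4·R_{1,0} − R_{0,0})/3, solve for R_{1,0}:
4·R_{1,0} = 3·50.375467 + 51.945600 = 203.072001
R_{1,0} = 50.768000

50.7680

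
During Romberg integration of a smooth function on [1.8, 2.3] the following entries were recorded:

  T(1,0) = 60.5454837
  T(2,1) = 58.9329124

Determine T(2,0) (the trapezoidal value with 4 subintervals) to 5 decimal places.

From T(2,1) = (4·T(2,0) − T(1,0))/3, solve for T(2,0):
4·T(2,0) = 3·58.9329124 + 60.5454837 = 237.3442209
T(2,0) = 59.3360552

59.33606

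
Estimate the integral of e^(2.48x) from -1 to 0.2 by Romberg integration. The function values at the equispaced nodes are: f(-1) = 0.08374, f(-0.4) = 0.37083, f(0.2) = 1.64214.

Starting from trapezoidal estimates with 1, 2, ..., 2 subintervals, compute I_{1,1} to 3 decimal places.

0.642

I_{0,0} (trapezoid, 1 panel, h=1.2000): 1.03553
I_{1,0} (trapezoid, 2 panels, h=0.6000): 0.74026
I_{1,1} = 0.74026 + (0.74026 − 1.03553)/3 = 0.64184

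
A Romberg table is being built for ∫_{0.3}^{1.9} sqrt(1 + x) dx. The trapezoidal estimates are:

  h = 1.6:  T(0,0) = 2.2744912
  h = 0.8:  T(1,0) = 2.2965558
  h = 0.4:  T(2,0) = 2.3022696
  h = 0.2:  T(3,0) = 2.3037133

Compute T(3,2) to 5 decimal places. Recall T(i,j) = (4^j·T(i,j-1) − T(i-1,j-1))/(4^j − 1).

2.30420

T(2,1) = 2.3022696 + (2.3022696 − 2.2965558)/3 = 2.3041742
T(3,1) = 2.3037133 + (2.3037133 − 2.3022696)/3 = 2.3041945
T(3,2) = (16·2.3041945 − 2.3041742) / 15 = 2.3041959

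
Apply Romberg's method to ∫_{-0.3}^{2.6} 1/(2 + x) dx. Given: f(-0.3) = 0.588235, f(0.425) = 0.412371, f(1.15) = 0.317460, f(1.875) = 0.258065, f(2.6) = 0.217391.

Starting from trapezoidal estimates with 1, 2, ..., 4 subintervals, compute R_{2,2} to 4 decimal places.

R_{0,0} (trapezoid, 1 panel, h=2.9000): 1.168158
R_{1,0} (trapezoid, 2 panels, h=1.4500): 1.044396
R_{2,0} (trapezoid, 4 panels, h=0.7250): 1.008264
R_{1,1} = 1.044396 + (1.044396 − 1.168158)/3 = 1.003142
R_{2,1} = 1.008264 + (1.008264 − 1.044396)/3 = 0.996220
R_{2,2} = 0.996220 + (0.996220 − 1.003142)/15 = 0.995759

0.9958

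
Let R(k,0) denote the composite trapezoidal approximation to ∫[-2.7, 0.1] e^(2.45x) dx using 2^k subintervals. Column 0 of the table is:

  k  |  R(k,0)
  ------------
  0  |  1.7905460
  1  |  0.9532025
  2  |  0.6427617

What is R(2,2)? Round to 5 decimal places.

0.53029

Richardson extrapolation on the trapezoidal column (denominator 4−1=3):
R(1,1) = 0.9532025 + (0.9532025 − 1.7905460)/3 = 0.6740880
R(2,1) = 0.6427617 + (0.6427617 − 0.9532025)/3 = 0.5392814
R(2,2) = (16·0.5392814 − 0.6740880) / 15 = 0.5302943
(Column j=1 coincides with Simpson's rule on the same nodes.)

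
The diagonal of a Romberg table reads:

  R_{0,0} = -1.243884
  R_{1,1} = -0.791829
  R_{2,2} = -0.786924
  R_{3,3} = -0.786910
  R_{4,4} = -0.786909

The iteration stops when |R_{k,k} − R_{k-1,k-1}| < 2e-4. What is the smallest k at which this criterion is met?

|R_{1,1} − R_{0,0}| = 0.452055 ≥ 2e-4
|R_{2,2} − R_{1,1}| = 0.004905 ≥ 2e-4
|R_{3,3} − R_{2,2}| = 0.000014 < 2e-4

k = 3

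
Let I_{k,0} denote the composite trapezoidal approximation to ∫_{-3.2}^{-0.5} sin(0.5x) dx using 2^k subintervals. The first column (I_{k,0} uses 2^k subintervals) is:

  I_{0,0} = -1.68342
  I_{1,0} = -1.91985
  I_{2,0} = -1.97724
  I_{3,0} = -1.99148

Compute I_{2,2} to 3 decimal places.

-1.996

I_{1,1} = (4·(-1.91985) − (-1.68342)) / 3 = -1.99866
I_{2,1} = (4·(-1.97724) − (-1.91985)) / 3 = -1.99637
I_{2,2} = (16·(-1.99637) − (-1.99866)) / 15 = -1.99622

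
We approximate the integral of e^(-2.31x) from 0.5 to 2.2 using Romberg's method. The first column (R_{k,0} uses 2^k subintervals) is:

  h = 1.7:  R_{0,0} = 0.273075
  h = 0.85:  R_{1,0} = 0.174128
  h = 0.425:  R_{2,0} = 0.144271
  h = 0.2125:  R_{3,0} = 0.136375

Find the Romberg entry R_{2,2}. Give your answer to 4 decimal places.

Richardson extrapolation on the trapezoidal column (denominator 4−1=3):
R_{1,1} = 0.174128 + (0.174128 − 0.273075)/3 = 0.141146
R_{2,1} = (4·0.144271 − 0.174128) / 3 = 0.134319
R_{2,2} = 0.134319 + (0.134319 − 0.141146)/15 = 0.133864
(Column j=1 coincides with Simpson's rule on the same nodes.)

0.1339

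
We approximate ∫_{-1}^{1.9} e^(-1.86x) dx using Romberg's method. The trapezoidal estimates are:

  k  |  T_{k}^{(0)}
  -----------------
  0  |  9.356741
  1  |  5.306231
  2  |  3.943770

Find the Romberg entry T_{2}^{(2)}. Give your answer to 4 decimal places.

3.4585

T_{1}^{(1)} = 5.306231 + (5.306231 − 9.356741)/3 = 3.956061
T_{2}^{(1)} = (4·3.943770 − 5.306231) / 3 = 3.489616
T_{2}^{(2)} = 3.489616 + (3.489616 − 3.956061)/15 = 3.458520
(Column j=1 coincides with Simpson's rule on the same nodes.)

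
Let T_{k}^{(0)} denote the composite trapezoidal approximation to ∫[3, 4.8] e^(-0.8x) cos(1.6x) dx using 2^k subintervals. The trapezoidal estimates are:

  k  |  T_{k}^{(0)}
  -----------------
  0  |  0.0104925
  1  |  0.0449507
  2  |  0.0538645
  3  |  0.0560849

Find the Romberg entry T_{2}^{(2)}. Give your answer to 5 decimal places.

0.05686

T_{1}^{(1)} = 0.0449507 + (0.0449507 − 0.0104925)/3 = 0.0564368
T_{2}^{(1)} = 0.0538645 + (0.0538645 − 0.0449507)/3 = 0.0568358
T_{2}^{(2)} = 0.0568358 + (0.0568358 − 0.0564368)/15 = 0.0568624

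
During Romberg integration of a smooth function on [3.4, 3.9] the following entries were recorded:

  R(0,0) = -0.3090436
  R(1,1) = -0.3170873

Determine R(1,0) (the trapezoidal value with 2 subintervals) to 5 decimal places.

From R(1,1) = (4·R(1,0) − R(0,0))/3, solve for R(1,0):
4·R(1,0) = 3·(-0.3170873) + (-0.3090436) = -1.2603055
R(1,0) = -0.3150764

-0.31508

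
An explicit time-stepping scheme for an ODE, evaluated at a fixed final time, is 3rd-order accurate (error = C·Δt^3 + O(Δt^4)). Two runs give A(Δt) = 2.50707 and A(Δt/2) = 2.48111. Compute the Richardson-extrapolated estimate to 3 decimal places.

The leading error scales as Δt^3; refining by a factor of 2 reduces it by 2^3 = 8.
Extrapolated value = (8·A(Δt/2) − A(Δt)) / (8 − 1)
= (8·2.48111 − 2.50707) / 7
= 17.34181 / 7 = 2.47740

2.477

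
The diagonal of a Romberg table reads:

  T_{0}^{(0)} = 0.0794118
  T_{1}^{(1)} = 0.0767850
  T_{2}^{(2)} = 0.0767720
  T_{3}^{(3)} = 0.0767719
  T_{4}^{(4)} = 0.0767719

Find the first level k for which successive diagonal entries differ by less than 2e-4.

|T_{1}^{(1)} − T_{0}^{(0)}| = 0.0026268 ≥ 2e-4
|T_{2}^{(2)} − T_{1}^{(1)}| = 0.0000130 < 2e-4

k = 2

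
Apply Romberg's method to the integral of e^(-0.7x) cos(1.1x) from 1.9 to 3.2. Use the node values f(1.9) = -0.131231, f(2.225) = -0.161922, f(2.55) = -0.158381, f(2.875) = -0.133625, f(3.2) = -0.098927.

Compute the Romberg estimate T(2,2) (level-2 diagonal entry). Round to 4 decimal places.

-0.1873

T(0,0) (trapezoid, 1 panel, h=1.3000): -0.149603
T(1,0) (trapezoid, 2 panels, h=0.6500): -0.177749
T(2,0) (trapezoid, 4 panels, h=0.3250): -0.184927
T(1,1) = -0.177749 + (-0.177749 − (-0.149603))/3 = -0.187131
T(2,1) = -0.184927 + (-0.184927 − (-0.177749))/3 = -0.187320
T(2,2) = -0.187320 + (-0.187320 − (-0.187131))/15 = -0.187333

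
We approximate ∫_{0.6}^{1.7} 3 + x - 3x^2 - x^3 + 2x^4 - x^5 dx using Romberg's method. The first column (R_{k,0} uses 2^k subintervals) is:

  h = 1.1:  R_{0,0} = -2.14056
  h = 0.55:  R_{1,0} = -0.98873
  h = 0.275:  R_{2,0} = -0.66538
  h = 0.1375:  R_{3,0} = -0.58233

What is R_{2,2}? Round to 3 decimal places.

-0.554

Richardson extrapolation on the trapezoidal column (denominator 4−1=3):
R_{1,1} = (4·(-0.98873) − (-2.14056)) / 3 = -0.60479
R_{2,1} = -0.66538 + (-0.66538 − (-0.98873))/3 = -0.55760
R_{2,2} = (16·(-0.55760) − (-0.60479)) / 15 = -0.55445
(Column j=1 coincides with Simpson's rule on the same nodes.)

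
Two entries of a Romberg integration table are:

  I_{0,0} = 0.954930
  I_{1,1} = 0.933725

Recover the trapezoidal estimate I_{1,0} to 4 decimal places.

0.9390

From I_{1,1} = (4·I_{1,0} − I_{0,0})/3, solve for I_{1,0}:
4·I_{1,0} = 3·0.933725 + 0.954930 = 3.756105
I_{1,0} = 0.939026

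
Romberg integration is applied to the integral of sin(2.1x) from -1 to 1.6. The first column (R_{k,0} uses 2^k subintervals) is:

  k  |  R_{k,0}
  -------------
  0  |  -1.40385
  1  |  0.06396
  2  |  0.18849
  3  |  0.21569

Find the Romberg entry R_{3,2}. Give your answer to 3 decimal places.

Richardson extrapolation on the trapezoidal column (denominator 4−1=3):
R_{2,1} = (4·0.18849 − 0.06396) / 3 = 0.23000
R_{3,1} = (4·0.21569 − 0.18849) / 3 = 0.22476
R_{3,2} = 0.22476 + (0.22476 − 0.23000)/15 = 0.22441

0.224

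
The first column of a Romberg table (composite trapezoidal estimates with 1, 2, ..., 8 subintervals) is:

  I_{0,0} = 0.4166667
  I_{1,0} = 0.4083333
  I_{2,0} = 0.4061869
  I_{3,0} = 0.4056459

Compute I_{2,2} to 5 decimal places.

0.40547

Richardson extrapolation on the trapezoidal column (denominator 4−1=3):
I_{1,1} = (4·0.4083333 − 0.4166667) / 3 = 0.4055555
I_{2,1} = (4·0.4061869 − 0.4083333) / 3 = 0.4054714
I_{2,2} = 0.4054714 + (0.4054714 − 0.4055555)/15 = 0.4054658
(Column j=1 coincides with Simpson's rule on the same nodes.)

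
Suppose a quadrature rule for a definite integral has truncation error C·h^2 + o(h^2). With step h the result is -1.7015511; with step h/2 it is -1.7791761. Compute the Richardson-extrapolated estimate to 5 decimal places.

-1.80505

The leading error scales as h^2; refining by a factor of 2 reduces it by 2^2 = 4.
Extrapolated value = (4·A(h/2) − A(h)) / (4 − 1)
= (4·(-1.7791761) − (-1.7015511)) / 3
= -5.4151533 / 3 = -1.8050511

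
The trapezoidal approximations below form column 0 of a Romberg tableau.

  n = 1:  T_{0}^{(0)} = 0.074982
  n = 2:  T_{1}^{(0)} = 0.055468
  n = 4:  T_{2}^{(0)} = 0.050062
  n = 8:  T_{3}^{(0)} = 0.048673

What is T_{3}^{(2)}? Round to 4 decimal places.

Richardson extrapolation on the trapezoidal column (denominator 4−1=3):
T_{2}^{(1)} = (4·0.050062 − 0.055468) / 3 = 0.048260
T_{3}^{(1)} = 0.048673 + (0.048673 − 0.050062)/3 = 0.048210
T_{3}^{(2)} = 0.048210 + (0.048210 − 0.048260)/15 = 0.048207

0.0482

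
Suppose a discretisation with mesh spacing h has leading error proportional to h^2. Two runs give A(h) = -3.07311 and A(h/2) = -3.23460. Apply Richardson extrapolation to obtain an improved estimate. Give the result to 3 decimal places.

The leading error scales as h^2; refining by a factor of 2 reduces it by 2^2 = 4.
Extrapolated value = (4·A(h/2) − A(h)) / (4 − 1)
= (4·(-3.23460) − (-3.07311)) / 3
= -9.86529 / 3 = -3.28843

-3.288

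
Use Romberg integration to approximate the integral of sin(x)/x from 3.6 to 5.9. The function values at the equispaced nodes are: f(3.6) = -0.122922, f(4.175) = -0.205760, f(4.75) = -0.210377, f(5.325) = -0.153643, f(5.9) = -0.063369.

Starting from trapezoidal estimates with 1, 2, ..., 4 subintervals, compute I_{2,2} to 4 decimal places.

-0.3918

I_{0,0} (trapezoid, 1 panel, h=2.3000): -0.214235
I_{1,0} (trapezoid, 2 panels, h=1.1500): -0.349051
I_{2,0} (trapezoid, 4 panels, h=0.5750): -0.381182
I_{1,1} = -0.349051 + (-0.349051 − (-0.214235))/3 = -0.393990
I_{2,1} = -0.381182 + (-0.381182 − (-0.349051))/3 = -0.391892
I_{2,2} = -0.391892 + (-0.391892 − (-0.393990))/15 = -0.391752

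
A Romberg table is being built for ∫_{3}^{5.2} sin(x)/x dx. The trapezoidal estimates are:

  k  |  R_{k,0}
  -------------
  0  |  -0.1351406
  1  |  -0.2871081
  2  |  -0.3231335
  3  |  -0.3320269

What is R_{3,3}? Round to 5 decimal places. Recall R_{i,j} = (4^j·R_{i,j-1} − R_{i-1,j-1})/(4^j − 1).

Richardson extrapolation on the trapezoidal column (denominator 4−1=3):
R_{1,1} = -0.2871081 + (-0.2871081 − (-0.1351406))/3 = -0.3377639
R_{2,1} = -0.3231335 + (-0.3231335 − (-0.2871081))/3 = -0.3351420
R_{3,1} = -0.3320269 + (-0.3320269 − (-0.3231335))/3 = -0.3349914
R_{2,2} = -0.3351420 + (-0.3351420 − (-0.3377639))/15 = -0.3349672
R_{3,2} = (16·(-0.3349914) − (-0.3351420)) / 15 = -0.3349814
R_{3,3} = (64·(-0.3349814) − (-0.3349672)) / 63 = -0.3349816

-0.33498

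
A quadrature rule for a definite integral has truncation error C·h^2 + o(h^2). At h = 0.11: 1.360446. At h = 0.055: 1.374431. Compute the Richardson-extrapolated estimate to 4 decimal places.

The leading error scales as h^2; refining by a factor of 2 reduces it by 2^2 = 4.
Extrapolated value = (4·A(h/2) − A(h)) / (4 − 1)
= (4·1.374431 − 1.360446) / 3
= 4.137278 / 3 = 1.379093

1.3791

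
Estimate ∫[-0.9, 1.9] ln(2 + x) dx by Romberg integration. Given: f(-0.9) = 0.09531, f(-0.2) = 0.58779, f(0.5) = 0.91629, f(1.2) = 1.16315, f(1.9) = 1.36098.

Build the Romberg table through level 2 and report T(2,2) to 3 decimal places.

2.402

T(0,0) (trapezoid, 1 panel, h=2.8000): 2.03881
T(1,0) (trapezoid, 2 panels, h=1.4000): 2.30221
T(2,0) (trapezoid, 4 panels, h=0.7000): 2.37676
T(1,1) = 2.30221 + (2.30221 − 2.03881)/3 = 2.39001
T(2,1) = 2.37676 + (2.37676 − 2.30221)/3 = 2.40161
T(2,2) = 2.40161 + (2.40161 − 2.39001)/15 = 2.40238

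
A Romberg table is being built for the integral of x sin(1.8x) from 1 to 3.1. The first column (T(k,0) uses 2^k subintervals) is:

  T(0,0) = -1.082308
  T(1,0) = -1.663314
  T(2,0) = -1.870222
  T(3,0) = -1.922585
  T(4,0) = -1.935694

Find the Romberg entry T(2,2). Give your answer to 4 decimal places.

Richardson extrapolation on the trapezoidal column (denominator 4−1=3):
T(1,1) = (4·(-1.663314) − (-1.082308)) / 3 = -1.856983
T(2,1) = (4·(-1.870222) − (-1.663314)) / 3 = -1.939191
T(2,2) = -1.939191 + (-1.939191 − (-1.856983))/15 = -1.944672

-1.9447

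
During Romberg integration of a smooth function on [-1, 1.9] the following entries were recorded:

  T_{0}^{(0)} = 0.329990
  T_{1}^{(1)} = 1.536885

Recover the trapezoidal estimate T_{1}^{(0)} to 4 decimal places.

1.2352

From T_{1}^{(1)} = (4·T_{1}^{(0)} − T_{0}^{(0)})/3, solve for T_{1}^{(0)}:
4·T_{1}^{(0)} = 3·1.536885 + 0.329990 = 4.940645
T_{1}^{(0)} = 1.235161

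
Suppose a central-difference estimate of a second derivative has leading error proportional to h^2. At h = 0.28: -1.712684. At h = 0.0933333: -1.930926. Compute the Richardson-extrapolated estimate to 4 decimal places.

Extrapolated value = (9·A(h/3) − A(h)) / (9 − 1)
= (9·(-1.930926) − (-1.712684)) / 8
= -15.665650 / 8 = -1.958206

-1.9582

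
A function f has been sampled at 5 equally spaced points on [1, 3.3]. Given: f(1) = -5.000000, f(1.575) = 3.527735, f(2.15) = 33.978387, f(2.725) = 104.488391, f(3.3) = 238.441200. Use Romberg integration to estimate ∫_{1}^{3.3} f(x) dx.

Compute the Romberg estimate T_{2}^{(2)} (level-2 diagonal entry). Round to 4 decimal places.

140.5133

T_{0}^{(0)} (trapezoid, 1 panel, h=2.3000): 268.457380
T_{1}^{(0)} (trapezoid, 2 panels, h=1.1500): 173.303835
T_{2}^{(0)} (trapezoid, 4 panels, h=0.5750): 148.761190
T_{1}^{(1)} = 173.303835 + (173.303835 − 268.457380)/3 = 141.585987
T_{2}^{(1)} = 148.761190 + (148.761190 − 173.303835)/3 = 140.580308
T_{2}^{(2)} = 140.580308 + (140.580308 − 141.585987)/15 = 140.513263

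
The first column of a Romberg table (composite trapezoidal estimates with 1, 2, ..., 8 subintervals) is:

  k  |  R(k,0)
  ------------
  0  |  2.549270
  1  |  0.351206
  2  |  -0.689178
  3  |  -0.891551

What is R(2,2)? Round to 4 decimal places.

-1.0796

R(1,1) = (4·0.351206 − 2.549270) / 3 = -0.381482
R(2,1) = -0.689178 + (-0.689178 − 0.351206)/3 = -1.035973
R(2,2) = (16·(-1.035973) − (-0.381482)) / 15 = -1.079606
(Column j=1 coincides with Simpson's rule on the same nodes.)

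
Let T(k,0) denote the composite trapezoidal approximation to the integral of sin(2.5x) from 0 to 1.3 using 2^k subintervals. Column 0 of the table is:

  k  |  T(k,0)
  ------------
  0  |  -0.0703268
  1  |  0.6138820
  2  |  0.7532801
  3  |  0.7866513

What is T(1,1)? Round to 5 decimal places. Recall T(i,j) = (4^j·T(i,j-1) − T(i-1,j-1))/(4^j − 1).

Richardson extrapolation on the trapezoidal column (denominator 4−1=3):
T(1,1) = (4·0.6138820 − (-0.0703268)) / 3 = 0.8419516
(Column j=1 coincides with Simpson's rule on the same nodes.)

0.84195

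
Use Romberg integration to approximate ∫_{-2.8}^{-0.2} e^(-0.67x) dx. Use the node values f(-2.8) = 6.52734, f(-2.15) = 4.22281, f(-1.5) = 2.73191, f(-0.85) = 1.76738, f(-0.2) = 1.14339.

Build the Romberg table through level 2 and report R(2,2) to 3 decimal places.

R(0,0) (trapezoid, 1 panel, h=2.6000): 9.97195
R(1,0) (trapezoid, 2 panels, h=1.3000): 8.53746
R(2,0) (trapezoid, 4 panels, h=0.6500): 8.16235
R(1,1) = 8.53746 + (8.53746 − 9.97195)/3 = 8.05930
R(2,1) = 8.16235 + (8.16235 − 8.53746)/3 = 8.03731
R(2,2) = 8.03731 + (8.03731 − 8.05930)/15 = 8.03584

8.036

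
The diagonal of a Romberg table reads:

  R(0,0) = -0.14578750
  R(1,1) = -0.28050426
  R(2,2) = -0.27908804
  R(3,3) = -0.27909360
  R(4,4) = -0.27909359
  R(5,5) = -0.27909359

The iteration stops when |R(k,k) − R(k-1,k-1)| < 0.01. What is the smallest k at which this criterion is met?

|R(1,1) − R(0,0)| = 0.13471676 ≥ 0.01
|R(2,2) − R(1,1)| = 0.00141622 < 0.01

k = 2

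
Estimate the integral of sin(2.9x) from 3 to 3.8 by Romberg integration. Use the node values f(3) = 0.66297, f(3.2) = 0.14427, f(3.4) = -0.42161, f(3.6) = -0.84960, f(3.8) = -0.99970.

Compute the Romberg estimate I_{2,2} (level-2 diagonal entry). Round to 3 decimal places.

-0.267

I_{0,0} (trapezoid, 1 panel, h=0.8000): -0.13469
I_{1,0} (trapezoid, 2 panels, h=0.4000): -0.23599
I_{2,0} (trapezoid, 4 panels, h=0.2000): -0.25906
I_{1,1} = -0.23599 + (-0.23599 − (-0.13469))/3 = -0.26976
I_{2,1} = -0.25906 + (-0.25906 − (-0.23599))/3 = -0.26675
I_{2,2} = -0.26675 + (-0.26675 − (-0.26976))/15 = -0.26655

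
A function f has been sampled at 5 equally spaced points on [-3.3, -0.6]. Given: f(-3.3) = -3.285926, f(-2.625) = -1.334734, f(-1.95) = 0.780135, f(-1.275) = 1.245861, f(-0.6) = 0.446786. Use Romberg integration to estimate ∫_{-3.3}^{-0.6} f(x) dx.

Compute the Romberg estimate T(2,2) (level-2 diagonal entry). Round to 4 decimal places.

-0.4007

T(0,0) (trapezoid, 1 panel, h=2.7000): -3.832839
T(1,0) (trapezoid, 2 panels, h=1.3500): -0.863237
T(2,0) (trapezoid, 4 panels, h=0.6750): -0.491608
T(1,1) = -0.863237 + (-0.863237 − (-3.832839))/3 = 0.126630
T(2,1) = -0.491608 + (-0.491608 − (-0.863237))/3 = -0.367732
T(2,2) = -0.367732 + (-0.367732 − 0.126630)/15 = -0.400689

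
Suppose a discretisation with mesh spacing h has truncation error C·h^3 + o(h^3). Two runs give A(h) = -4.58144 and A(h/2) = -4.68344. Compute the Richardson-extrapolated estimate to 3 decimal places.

-4.698

Extrapolated value = (8·A(h/2) − A(h)) / (8 − 1)
= (8·(-4.68344) − (-4.58144)) / 7
= -32.88608 / 7 = -4.69801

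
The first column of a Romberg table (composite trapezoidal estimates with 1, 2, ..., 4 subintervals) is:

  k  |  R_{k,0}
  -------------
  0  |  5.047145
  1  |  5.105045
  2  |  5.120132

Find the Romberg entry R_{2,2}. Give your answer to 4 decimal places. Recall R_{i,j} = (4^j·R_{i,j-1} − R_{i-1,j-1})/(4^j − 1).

5.1252

R_{1,1} = 5.105045 + (5.105045 − 5.047145)/3 = 5.124345
R_{2,1} = 5.120132 + (5.120132 − 5.105045)/3 = 5.125161
R_{2,2} = 5.125161 + (5.125161 − 5.124345)/15 = 5.125215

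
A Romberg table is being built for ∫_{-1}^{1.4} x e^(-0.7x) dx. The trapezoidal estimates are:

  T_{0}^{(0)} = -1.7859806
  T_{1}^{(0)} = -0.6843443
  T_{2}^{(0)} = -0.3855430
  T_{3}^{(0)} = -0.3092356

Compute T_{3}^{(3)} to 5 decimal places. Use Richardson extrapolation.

-0.28365

Richardson extrapolation on the trapezoidal column (denominator 4−1=3):
T_{1}^{(1)} = -0.6843443 + (-0.6843443 − (-1.7859806))/3 = -0.3171322
T_{2}^{(1)} = -0.3855430 + (-0.3855430 − (-0.6843443))/3 = -0.2859426
T_{3}^{(1)} = (4·(-0.3092356) − (-0.3855430)) / 3 = -0.2837998
T_{2}^{(2)} = -0.2859426 + (-0.2859426 − (-0.3171322))/15 = -0.2838633
T_{3}^{(2)} = -0.2837998 + (-0.2837998 − (-0.2859426))/15 = -0.2836569
T_{3}^{(3)} = (64·(-0.2836569) − (-0.2838633)) / 63 = -0.2836536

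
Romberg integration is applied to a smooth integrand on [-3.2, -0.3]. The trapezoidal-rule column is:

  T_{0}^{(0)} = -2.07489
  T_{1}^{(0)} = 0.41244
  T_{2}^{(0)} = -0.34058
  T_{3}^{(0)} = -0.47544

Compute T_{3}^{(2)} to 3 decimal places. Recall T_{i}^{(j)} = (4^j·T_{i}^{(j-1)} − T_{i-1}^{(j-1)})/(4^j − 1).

-0.516

Richardson extrapolation on the trapezoidal column (denominator 4−1=3):
T_{2}^{(1)} = -0.34058 + (-0.34058 − 0.41244)/3 = -0.59159
T_{3}^{(1)} = -0.47544 + (-0.47544 − (-0.34058))/3 = -0.52039
T_{3}^{(2)} = (16·(-0.52039) − (-0.59159)) / 15 = -0.51564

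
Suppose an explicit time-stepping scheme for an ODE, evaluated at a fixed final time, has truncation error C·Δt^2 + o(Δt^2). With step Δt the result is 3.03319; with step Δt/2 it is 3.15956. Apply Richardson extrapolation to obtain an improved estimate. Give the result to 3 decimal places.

Extrapolated value = (4·A(Δt/2) − A(Δt)) / (4 − 1)
= (4·3.15956 − 3.03319) / 3
= 9.60505 / 3 = 3.20168

3.202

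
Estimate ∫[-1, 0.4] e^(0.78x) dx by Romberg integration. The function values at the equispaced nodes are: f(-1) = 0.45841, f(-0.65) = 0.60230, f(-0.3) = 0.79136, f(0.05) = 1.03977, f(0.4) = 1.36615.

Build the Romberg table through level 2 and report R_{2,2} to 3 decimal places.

1.164

R_{0,0} (trapezoid, 1 panel, h=1.4000): 1.27719
R_{1,0} (trapezoid, 2 panels, h=0.7000): 1.19255
R_{2,0} (trapezoid, 4 panels, h=0.3500): 1.17100
R_{1,1} = 1.19255 + (1.19255 − 1.27719)/3 = 1.16434
R_{2,1} = 1.17100 + (1.17100 − 1.19255)/3 = 1.16382
R_{2,2} = 1.16382 + (1.16382 − 1.16434)/15 = 1.16379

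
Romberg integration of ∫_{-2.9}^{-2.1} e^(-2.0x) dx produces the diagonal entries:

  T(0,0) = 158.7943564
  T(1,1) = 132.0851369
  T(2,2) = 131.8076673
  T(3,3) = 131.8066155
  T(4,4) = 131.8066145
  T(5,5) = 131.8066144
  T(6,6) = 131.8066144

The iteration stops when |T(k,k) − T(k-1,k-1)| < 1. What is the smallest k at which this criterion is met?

|T(1,1) − T(0,0)| = 26.7092195 ≥ 1
|T(2,2) − T(1,1)| = 0.2774696 < 1

k = 2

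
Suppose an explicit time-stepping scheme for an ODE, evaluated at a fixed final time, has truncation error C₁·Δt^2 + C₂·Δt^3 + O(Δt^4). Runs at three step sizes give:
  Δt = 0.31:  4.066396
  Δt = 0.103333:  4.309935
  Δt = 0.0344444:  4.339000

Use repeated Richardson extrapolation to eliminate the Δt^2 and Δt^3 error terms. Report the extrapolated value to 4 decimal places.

4.3427

First eliminate the Δt^2 term (factor 3^2 = 9):
  B₁ = (9·4.309935 − 4.066396)/8 = 4.340377
  B₂ = (9·4.339000 − 4.309935)/8 = 4.342633
Then eliminate the Δt^3 term (factor 3^3 = 27):
  (27·4.342633 − 4.340377)/26 = 4.342720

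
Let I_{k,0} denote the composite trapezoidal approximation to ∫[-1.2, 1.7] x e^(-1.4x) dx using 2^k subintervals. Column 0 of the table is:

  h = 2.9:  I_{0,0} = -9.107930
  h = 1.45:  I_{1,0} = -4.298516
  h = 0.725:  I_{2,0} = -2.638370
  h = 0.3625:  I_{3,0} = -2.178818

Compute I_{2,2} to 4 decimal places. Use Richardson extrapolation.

-2.0443

Richardson extrapolation on the trapezoidal column (denominator 4−1=3):
I_{1,1} = (4·(-4.298516) − (-9.107930)) / 3 = -2.695378
I_{2,1} = (4·(-2.638370) − (-4.298516)) / 3 = -2.084988
I_{2,2} = (16·(-2.084988) − (-2.695378)) / 15 = -2.044295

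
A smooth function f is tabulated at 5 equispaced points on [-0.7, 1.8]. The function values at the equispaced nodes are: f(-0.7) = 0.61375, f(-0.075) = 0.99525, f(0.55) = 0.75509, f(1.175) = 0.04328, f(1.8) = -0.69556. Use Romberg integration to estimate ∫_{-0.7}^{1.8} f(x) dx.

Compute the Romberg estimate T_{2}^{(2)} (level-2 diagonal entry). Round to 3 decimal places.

T_{0}^{(0)} (trapezoid, 1 panel, h=2.5000): -0.10226
T_{1}^{(0)} (trapezoid, 2 panels, h=1.2500): 0.89273
T_{2}^{(0)} (trapezoid, 4 panels, h=0.6250): 1.09545
T_{1}^{(1)} = 0.89273 + (0.89273 − (-0.10226))/3 = 1.22439
T_{2}^{(1)} = 1.09545 + (1.09545 − 0.89273)/3 = 1.16302
T_{2}^{(2)} = 1.16302 + (1.16302 − 1.22439)/15 = 1.15893

1.159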